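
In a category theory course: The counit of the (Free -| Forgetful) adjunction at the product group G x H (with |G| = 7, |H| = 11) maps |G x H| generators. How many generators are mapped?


The counit epsilon_K: F(U(K)) -> K of the Free-Forgetful adjunction
maps |K| generators of F(U(K)) into K. For K = G x H (the product group),
|G x H| = |G| * |H|.
Total generators mapped = 7 * 11 = 77.

77


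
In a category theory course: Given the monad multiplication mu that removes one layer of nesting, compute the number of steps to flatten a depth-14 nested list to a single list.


Each application of mu: T^2 -> T removes one layer of nesting.
Starting at depth 14 (i.e., T^14(X)), we need to reach T(X).
Number of mu applications = 14 - 1 = 13

13


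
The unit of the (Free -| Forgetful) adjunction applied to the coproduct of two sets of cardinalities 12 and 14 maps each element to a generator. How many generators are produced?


The unit eta_X: X -> U(F(X)) of the Free-Forgetful adjunction
maps each element of X to a generator of F(X). For X = S + T (disjoint
union in Set), |S + T| = |S| + |T|.
Total mappings = 12 + 14 = 26.

26


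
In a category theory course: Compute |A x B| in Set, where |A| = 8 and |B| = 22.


In Set, the product A x B is the Cartesian product.
By the universal property, |A x B| = |A| * |B|.
|A x B| = 8 * 22 = 176

176


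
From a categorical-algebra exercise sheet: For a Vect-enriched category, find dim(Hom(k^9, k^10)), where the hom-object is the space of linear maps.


In Vect-enriched categories, Hom(k^n, k^m) is the space of m x n matrices.
dim(Hom(k^9, k^10)) = 10 * 9 = 90

90


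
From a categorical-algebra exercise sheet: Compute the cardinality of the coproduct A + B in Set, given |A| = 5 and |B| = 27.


In Set, the coproduct A + B is the disjoint union.
|A + B| = |A| + |B| = 5 + 27 = 32

32


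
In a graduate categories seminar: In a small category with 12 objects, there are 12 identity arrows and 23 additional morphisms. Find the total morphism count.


Each object has an identity morphism, giving 12 identities.
Adding the 23 non-identity morphisms:
Total = 12 + 23 = 35

35


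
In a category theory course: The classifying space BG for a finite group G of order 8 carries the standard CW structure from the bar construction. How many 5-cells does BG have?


In the bar-construction CW model of BG, the n-cells are indexed by
n-tuples [g_1|...|g_n] of non-identity elements of G (degenerate
simplices with some g_i = e do not contribute cells), so there are
(|G| - 1)^n n-cells.
For dim = 5 with |G| = 8:
cells = (8 - 1)^5 = 7^5 = 16807

16807


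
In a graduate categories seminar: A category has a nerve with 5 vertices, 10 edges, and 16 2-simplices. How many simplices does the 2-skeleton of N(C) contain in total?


The 2-skeleton of the nerve N(C) consists of simplices in dimensions 0, 1, 2:
  |N(C)_0| = 5 (objects)
  |N(C)_1| = 10 (morphisms)
  |N(C)_2| = 16 (composable pairs)
Total = 5 + 10 + 16 = 31

31


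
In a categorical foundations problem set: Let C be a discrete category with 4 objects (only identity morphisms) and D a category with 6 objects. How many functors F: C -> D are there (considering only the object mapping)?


A functor from a discrete category C to D is determined by
where each object maps. Each of the 4 objects of C can map
to any of the 6 objects of D independently.
Number of functors = 6^4 = 1296

1296


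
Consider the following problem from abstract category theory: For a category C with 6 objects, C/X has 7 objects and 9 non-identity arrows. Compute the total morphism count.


In the slice category C/X, objects are morphisms to X.
Identity morphisms: 7 (one per object of C/X).
Non-identity morphisms: 9.
Total = 7 + 9 = 16

16


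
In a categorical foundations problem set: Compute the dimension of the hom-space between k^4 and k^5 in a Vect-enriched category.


In Vect-enriched categories, Hom(k^n, k^m) is the space of m x n matrices.
dim(Hom(k^4, k^5)) = 5 * 4 = 20

20


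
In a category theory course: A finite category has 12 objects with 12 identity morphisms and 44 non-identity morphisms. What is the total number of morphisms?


Each object has an identity morphism, giving 12 identities.
Adding the 44 non-identity morphisms:
Total = 12 + 44 = 56

56


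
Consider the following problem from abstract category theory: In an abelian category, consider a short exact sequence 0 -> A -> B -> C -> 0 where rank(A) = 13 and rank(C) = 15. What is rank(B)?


For a short exact sequence 0 -> A -> B -> C -> 0,
rank is additive: rank(B) = rank(A) + rank(C).
rank(B) = 13 + 15 = 28

28


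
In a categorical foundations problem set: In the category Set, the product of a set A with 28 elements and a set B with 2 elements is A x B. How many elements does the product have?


In Set, the product A x B is the Cartesian product.
By the universal property, |A x B| = |A| * |B|.
|A x B| = 28 * 2 = 56

56


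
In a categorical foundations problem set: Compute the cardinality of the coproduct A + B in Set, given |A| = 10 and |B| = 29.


In Set, the coproduct A + B is the disjoint union.
|A + B| = |A| + |B| = 10 + 29 = 39

39


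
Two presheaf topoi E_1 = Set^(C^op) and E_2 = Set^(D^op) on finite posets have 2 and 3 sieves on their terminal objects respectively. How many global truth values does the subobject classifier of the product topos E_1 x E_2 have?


In a product of presheaf topoi E_1 x E_2, the subobject classifier
is Omega = Omega_1 x Omega_2 (componentwise), so
|Omega(top)| = |Omega_1(top_1)| * |Omega_2(top_2)|.
= 2 * 3 = 6.

6


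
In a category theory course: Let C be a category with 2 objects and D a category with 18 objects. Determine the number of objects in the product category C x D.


The product category C x D has objects that are pairs (c, d).
Number of pairs = |Ob(C)| * |Ob(D)| = 2 * 18 = 36

36


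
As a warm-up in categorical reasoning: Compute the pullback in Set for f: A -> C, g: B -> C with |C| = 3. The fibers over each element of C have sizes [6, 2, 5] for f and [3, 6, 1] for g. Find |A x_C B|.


The pullback A x_C B consists of pairs (a, b) with f(a) = g(b).
For each element c in C, the fiber product has |f^-1(c)| * |g^-1(c)| elements.
Summing over C: 6 * 3 + 2 * 6 + 5 * 1
= 18 + 12 + 5 = 35

35


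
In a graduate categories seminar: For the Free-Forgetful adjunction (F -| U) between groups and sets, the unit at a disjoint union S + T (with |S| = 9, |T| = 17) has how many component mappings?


The unit eta_X: X -> U(F(X)) of the Free-Forgetful adjunction
maps each element of X to a generator of F(X). For X = S + T (disjoint
union in Set), |S + T| = |S| + |T|.
Total mappings = 9 + 17 = 26.

26


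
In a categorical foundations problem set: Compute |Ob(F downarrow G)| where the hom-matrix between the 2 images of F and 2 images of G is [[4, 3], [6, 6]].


Objects of (F downarrow G) are triples (a, b, h: F(a)->G(b)).
The count equals the sum of all entries in the hom-matrix.
sum(row 0) = 7
sum(row 1) = 12
Grand total = 19

19


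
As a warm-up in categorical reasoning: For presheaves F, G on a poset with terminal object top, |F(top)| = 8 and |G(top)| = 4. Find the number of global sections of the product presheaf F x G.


Global sections of a presheaf on a poset with terminal top satisfy
Gamma(H) ~ H(top). Presheaves admit pointwise products, so
(F x G)(top) = F(top) x G(top) (Cartesian product).
|Gamma(F x G)| = |F(top)| * |G(top)| = 8 * 4 = 32.

32


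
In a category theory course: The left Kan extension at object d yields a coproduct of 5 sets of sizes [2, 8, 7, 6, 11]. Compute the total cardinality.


Pointwise, the left Kan extension (Lan_F H)(d) is the colimit, indexed
by the comma category (F downarrow d), of H composed with the
projection (F downarrow d) -> C. Here that colimit is given
as a coproduct (disjoint union) of sets, so its cardinality is the
sum of the sizes of the summands.
Coproduct of sets with sizes: 2 + 8 + 7 + 6 + 11
= 34

34


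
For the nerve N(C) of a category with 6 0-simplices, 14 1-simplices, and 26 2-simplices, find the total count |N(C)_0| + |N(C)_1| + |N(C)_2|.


The 2-skeleton of the nerve N(C) consists of simplices in dimensions 0, 1, 2:
  |N(C)_0| = 6 (objects)
  |N(C)_1| = 14 (morphisms)
  |N(C)_2| = 26 (composable pairs)
Total = 6 + 14 + 26 = 46

46


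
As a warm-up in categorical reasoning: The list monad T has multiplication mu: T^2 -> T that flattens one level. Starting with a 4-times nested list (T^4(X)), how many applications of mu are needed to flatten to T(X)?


Each application of mu: T^2 -> T removes one layer of nesting.
Starting at depth 4 (i.e., T^4(X)), we need to reach T(X).
Number of mu applications = 4 - 1 = 3

3


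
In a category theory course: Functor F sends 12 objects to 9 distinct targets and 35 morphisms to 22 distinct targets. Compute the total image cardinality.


The image of F consists of distinct objects and distinct morphisms.
|Im(F)| on objects = 9
|Im(F)| on morphisms = 22
Total image cardinality = 9 + 22 = 31

31


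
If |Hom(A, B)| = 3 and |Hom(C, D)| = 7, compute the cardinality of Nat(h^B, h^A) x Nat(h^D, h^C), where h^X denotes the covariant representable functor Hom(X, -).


By the Yoneda lemma, Nat(h^B, h^A) is isomorphic to Hom(A, B),
so |Nat(h^B, h^A)| = |Hom(A, B)| and |Nat(h^D, h^C)| = |Hom(C, D)|.
|Hom(A, B)| = 3, |Hom(C, D)| = 7.
|Nat(h^B, h^A) x Nat(h^D, h^C)| = 3 * 7 = 21

21


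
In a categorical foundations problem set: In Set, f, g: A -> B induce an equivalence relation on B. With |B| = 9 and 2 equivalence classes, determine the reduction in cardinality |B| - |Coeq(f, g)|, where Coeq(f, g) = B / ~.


The coequalizer Coeq(f, g) = B / ~ has one element per equivalence class.
|B| = 9, |Coeq(f, g)| = 2.
|B| - |Coeq(f, g)| = 9 - 2 = 7.

7


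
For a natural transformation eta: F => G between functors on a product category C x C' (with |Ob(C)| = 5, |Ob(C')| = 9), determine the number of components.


A natural transformation eta: F => G assigns one component morphism per
object of the domain category.
The domain is the product category C x C', so
|Ob(C x C')| = |Ob(C)| * |Ob(C')| = 5 * 9 = 45.
Therefore eta has 45 component morphisms.

45


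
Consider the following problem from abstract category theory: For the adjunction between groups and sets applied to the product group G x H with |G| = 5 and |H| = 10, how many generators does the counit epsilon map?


The counit epsilon_K: F(U(K)) -> K of the Free-Forgetful adjunction
maps |K| generators of F(U(K)) into K. For K = G x H (the product group),
|G x H| = |G| * |H|.
Total generators mapped = 5 * 10 = 50.

50


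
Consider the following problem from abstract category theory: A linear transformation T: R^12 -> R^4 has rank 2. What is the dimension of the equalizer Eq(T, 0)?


The equalizer of f and the zero map is ker(f).
By the rank-nullity theorem: dim(ker(f)) = dim(domain) - rank(f).
dim(ker(f)) = 12 - 2 = 10

10


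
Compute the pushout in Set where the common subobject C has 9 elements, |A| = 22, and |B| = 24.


The pushout A +_C B identifies the images of C in A and B.
|A +_C B| = |A| + |B| - |C| (for injections).
= 22 + 24 - 9 = 37

37


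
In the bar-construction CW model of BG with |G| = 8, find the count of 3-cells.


In the bar-construction CW model of BG, the n-cells are indexed by
n-tuples [g_1|...|g_n] of non-identity elements of G (degenerate
simplices with some g_i = e do not contribute cells), so there are
(|G| - 1)^n n-cells.
For dim = 3 with |G| = 8:
cells = (8 - 1)^3 = 7^3 = 343

343


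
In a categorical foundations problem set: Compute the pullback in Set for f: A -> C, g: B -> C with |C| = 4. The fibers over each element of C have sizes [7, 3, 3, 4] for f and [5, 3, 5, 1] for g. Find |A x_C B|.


The pullback A x_C B consists of pairs (a, b) with f(a) = g(b).
For each element c in C, the fiber product has |f^-1(c)| * |g^-1(c)| elements.
Summing over C: 7 * 5 + 3 * 3 + 3 * 5 + 4 * 1
= 35 + 9 + 15 + 4 = 63

63


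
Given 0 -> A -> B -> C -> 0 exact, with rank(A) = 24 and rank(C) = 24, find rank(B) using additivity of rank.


For a short exact sequence 0 -> A -> B -> C -> 0,
rank is additive: rank(B) = rank(A) + rank(C).
rank(B) = 24 + 24 = 48

48


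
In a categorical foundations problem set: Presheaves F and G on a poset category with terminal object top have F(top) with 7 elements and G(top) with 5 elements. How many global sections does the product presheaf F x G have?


Global sections of a presheaf on a poset with terminal top satisfy
Gamma(H) ~ H(top). Presheaves admit pointwise products, so
(F x G)(top) = F(top) x G(top) (Cartesian product).
|Gamma(F x G)| = |F(top)| * |G(top)| = 7 * 5 = 35.

35


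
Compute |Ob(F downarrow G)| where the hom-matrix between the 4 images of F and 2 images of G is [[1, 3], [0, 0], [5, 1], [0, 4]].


Objects of (F downarrow G) are triples (a, b, h: F(a)->G(b)).
The count equals the sum of all entries in the hom-matrix.
sum(row 0) = 4
sum(row 1) = 0
sum(row 2) = 6
sum(row 3) = 4
Grand total = 14

14


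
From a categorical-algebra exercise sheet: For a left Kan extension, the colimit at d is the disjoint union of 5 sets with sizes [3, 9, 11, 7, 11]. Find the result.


Pointwise, the left Kan extension (Lan_F H)(d) is the colimit, indexed
by the comma category (F downarrow d), of H composed with the
projection (F downarrow d) -> C. Here that colimit is given
as a coproduct (disjoint union) of sets, so its cardinality is the
sum of the sizes of the summands.
Coproduct of sets with sizes: 3 + 9 + 11 + 7 + 11
= 41

41


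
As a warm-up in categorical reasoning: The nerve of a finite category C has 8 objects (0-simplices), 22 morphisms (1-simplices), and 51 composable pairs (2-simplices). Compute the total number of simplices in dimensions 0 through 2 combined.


The 2-skeleton of the nerve N(C) consists of simplices in dimensions 0, 1, 2:
  |N(C)_0| = 8 (objects)
  |N(C)_1| = 22 (morphisms)
  |N(C)_2| = 51 (composable pairs)
Total = 8 + 22 + 51 = 81

81


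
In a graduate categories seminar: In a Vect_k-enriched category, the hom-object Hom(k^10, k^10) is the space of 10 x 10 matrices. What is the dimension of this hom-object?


In Vect-enriched categories, Hom(k^n, k^m) is the space of m x n matrices.
dim(Hom(k^10, k^10)) = 10 * 10 = 100

100


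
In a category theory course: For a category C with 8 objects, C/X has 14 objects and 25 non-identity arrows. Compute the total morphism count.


In the slice category C/X, objects are morphisms to X.
Identity morphisms: 14 (one per object of C/X).
Non-identity morphisms: 25.
Total = 14 + 25 = 39

39


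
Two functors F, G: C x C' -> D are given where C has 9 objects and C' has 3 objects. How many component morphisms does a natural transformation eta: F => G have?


A natural transformation eta: F => G assigns one component morphism per
object of the domain category.
The domain is the product category C x C', so
|Ob(C x C')| = |Ob(C)| * |Ob(C')| = 9 * 3 = 27.
Therefore eta has 27 component morphisms.

27


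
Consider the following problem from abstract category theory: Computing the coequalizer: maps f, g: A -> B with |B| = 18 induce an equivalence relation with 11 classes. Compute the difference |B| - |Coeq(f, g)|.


The coequalizer Coeq(f, g) = B / ~ has one element per equivalence class.
|B| = 18, |Coeq(f, g)| = 11.
|B| - |Coeq(f, g)| = 18 - 11 = 7.

7


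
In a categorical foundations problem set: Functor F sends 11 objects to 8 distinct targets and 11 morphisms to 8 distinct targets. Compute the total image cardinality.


The image of F consists of distinct objects and distinct morphisms.
|Im(F)| on objects = 8
|Im(F)| on morphisms = 8
Total image cardinality = 8 + 8 = 16

16


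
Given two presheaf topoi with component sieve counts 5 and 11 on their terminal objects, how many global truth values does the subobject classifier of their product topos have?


In a product of presheaf topoi E_1 x E_2, the subobject classifier
is Omega = Omega_1 x Omega_2 (componentwise), so
|Omega(top)| = |Omega_1(top_1)| * |Omega_2(top_2)|.
= 5 * 11 = 55.

55


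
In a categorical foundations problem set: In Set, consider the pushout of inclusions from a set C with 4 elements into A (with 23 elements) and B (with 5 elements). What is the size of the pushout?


The pushout A +_C B identifies the images of C in A and B.
|A +_C B| = |A| + |B| - |C| (for injections).
= 23 + 5 - 4 = 24

24


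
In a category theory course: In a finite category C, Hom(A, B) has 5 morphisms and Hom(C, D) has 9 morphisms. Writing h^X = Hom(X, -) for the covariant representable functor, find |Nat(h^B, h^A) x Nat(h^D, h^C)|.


By the Yoneda lemma, Nat(h^B, h^A) is isomorphic to Hom(A, B),
so |Nat(h^B, h^A)| = |Hom(A, B)| and |Nat(h^D, h^C)| = |Hom(C, D)|.
|Hom(A, B)| = 5, |Hom(C, D)| = 9.
|Nat(h^B, h^A) x Nat(h^D, h^C)| = 5 * 9 = 45

45


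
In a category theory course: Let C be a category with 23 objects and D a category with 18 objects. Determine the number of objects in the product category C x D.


The product category C x D has objects that are pairs (c, d).
Number of pairs = |Ob(C)| * |Ob(D)| = 23 * 18 = 414

414


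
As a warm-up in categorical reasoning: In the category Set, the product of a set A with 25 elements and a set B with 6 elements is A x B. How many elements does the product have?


In Set, the product A x B is the Cartesian product.
By the universal property, |A x B| = |A| * |B|.
|A x B| = 25 * 6 = 150

150


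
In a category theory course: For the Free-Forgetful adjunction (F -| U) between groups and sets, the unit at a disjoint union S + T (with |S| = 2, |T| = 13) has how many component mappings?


The unit eta_X: X -> U(F(X)) of the Free-Forgetful adjunction
maps each element of X to a generator of F(X). For X = S + T (disjoint
union in Set), |S + T| = |S| + |T|.
Total mappings = 2 + 13 = 15.

15


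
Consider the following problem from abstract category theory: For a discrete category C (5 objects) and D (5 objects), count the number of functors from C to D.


A functor from a discrete category C to D is determined by
where each object maps. Each of the 5 objects of C can map
to any of the 5 objects of D independently.
Number of functors = 5^5 = 3125

3125


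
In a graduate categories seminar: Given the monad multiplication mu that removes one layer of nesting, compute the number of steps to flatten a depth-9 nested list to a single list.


Each application of mu: T^2 -> T removes one layer of nesting.
Starting at depth 9 (i.e., T^9(X)), we need to reach T(X).
Number of mu applications = 9 - 1 = 8

8


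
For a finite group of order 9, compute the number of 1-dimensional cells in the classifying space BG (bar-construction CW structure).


In the bar-construction CW model of BG, the n-cells are indexed by
n-tuples [g_1|...|g_n] of non-identity elements of G (degenerate
simplices with some g_i = e do not contribute cells), so there are
(|G| - 1)^n n-cells.
For dim = 1 with |G| = 9:
cells = (9 - 1)^1 = 8^1 = 8

8


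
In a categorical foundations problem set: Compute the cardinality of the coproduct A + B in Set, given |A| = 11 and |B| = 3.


In Set, the coproduct A + B is the disjoint union.
|A + B| = |A| + |B| = 11 + 3 = 14

14


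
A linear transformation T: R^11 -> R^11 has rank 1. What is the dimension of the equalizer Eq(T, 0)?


The equalizer of f and the zero map is ker(f).
By the rank-nullity theorem: dim(ker(f)) = dim(domain) - rank(f).
dim(ker(f)) = 11 - 1 = 10

10


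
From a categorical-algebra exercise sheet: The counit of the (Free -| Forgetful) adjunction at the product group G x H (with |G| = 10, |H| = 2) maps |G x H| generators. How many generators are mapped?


The counit epsilon_K: F(U(K)) -> K of the Free-Forgetful adjunction
maps |K| generators of F(U(K)) into K. For K = G x H (the product group),
|G x H| = |G| * |H|.
Total generators mapped = 10 * 2 = 20.

20


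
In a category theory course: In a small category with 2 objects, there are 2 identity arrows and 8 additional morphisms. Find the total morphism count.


Each object has an identity morphism, giving 2 identities.
Adding the 8 non-identity morphisms:
Total = 2 + 8 = 10

10


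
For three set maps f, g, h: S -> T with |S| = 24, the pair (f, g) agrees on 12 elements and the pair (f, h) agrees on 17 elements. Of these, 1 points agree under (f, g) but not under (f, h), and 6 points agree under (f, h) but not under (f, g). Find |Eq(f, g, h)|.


Eq(f, g, h) is the triple-agreement set: points in S where all three
maps take the same value. Using inclusion-exclusion on the pairwise data:
Pair (f, g) agrees on 12 points; pair (f, h) on 17 points.
Points agreeing under (f, g) but not (f, h) = 1; under (f, h) but not (f, g) = 6.
Triple-agreement = agreement-in-(f, g) minus points that agree under (f, g) but not (f, h):
|Eq(f, g, h)| = 12 - 1 = 11
(cross-check via (f, h): 17 - 6 = 11.)

11


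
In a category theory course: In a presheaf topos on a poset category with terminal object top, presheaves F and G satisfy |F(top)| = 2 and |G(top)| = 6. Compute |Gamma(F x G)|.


Global sections of a presheaf on a poset with terminal top satisfy
Gamma(H) ~ H(top). Presheaves admit pointwise products, so
(F x G)(top) = F(top) x G(top) (Cartesian product).
|Gamma(F x G)| = |F(top)| * |G(top)| = 2 * 6 = 12.

12


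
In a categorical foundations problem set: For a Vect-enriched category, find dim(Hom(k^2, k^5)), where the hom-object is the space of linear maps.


In Vect-enriched categories, Hom(k^n, k^m) is the space of m x n matrices.
dim(Hom(k^2, k^5)) = 5 * 2 = 10

10


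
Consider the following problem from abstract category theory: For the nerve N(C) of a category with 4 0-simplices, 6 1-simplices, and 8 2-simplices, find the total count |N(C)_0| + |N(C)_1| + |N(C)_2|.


The 2-skeleton of the nerve N(C) consists of simplices in dimensions 0, 1, 2:
  |N(C)_0| = 4 (objects)
  |N(C)_1| = 6 (morphisms)
  |N(C)_2| = 8 (composable pairs)
Total = 4 + 6 + 8 = 18

18


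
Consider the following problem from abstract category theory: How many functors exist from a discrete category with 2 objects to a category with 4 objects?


A functor from a discrete category C to D is determined by
where each object maps. Each of the 2 objects of C can map
to any of the 4 objects of D independently.
Number of functors = 4^2 = 16

16


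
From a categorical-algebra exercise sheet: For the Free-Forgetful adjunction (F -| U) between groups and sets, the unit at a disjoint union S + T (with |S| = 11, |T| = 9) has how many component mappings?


The unit eta_X: X -> U(F(X)) of the Free-Forgetful adjunction
maps each element of X to a generator of F(X). For X = S + T (disjoint
union in Set), |S + T| = |S| + |T|.
Total mappings = 11 + 9 = 20.

20


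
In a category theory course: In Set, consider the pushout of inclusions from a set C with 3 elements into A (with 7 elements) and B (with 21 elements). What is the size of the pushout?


The pushout A +_C B identifies the images of C in A and B.
|A +_C B| = |A| + |B| - |C| (for injections).
= 7 + 21 - 3 = 25

25


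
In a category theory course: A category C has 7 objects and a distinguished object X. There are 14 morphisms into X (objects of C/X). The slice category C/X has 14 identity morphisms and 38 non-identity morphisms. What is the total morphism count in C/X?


In the slice category C/X, objects are morphisms to X.
Identity morphisms: 14 (one per object of C/X).
Non-identity morphisms: 38.
Total = 14 + 38 = 52

52


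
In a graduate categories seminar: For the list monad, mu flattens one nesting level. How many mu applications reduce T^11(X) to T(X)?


Each application of mu: T^2 -> T removes one layer of nesting.
Starting at depth 11 (i.e., T^11(X)), we need to reach T(X).
Number of mu applications = 11 - 1 = 10

10


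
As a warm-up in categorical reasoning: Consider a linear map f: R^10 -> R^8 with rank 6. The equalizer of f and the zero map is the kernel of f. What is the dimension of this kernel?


The equalizer of f and the zero map is ker(f).
By the rank-nullity theorem: dim(ker(f)) = dim(domain) - rank(f).
dim(ker(f)) = 10 - 6 = 4

4


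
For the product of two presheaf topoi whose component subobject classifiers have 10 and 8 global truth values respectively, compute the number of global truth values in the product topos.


In a product of presheaf topoi E_1 x E_2, the subobject classifier
is Omega = Omega_1 x Omega_2 (componentwise), so
|Omega(top)| = |Omega_1(top_1)| * |Omega_2(top_2)|.
= 10 * 8 = 80.

80


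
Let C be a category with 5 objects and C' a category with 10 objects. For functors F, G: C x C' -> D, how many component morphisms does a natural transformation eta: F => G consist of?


A natural transformation eta: F => G assigns one component morphism per
object of the domain category.
The domain is the product category C x C', so
|Ob(C x C')| = |Ob(C)| * |Ob(C')| = 5 * 10 = 50.
Therefore eta has 50 component morphisms.

50


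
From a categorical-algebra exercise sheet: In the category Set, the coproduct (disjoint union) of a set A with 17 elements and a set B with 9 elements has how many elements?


In Set, the coproduct A + B is the disjoint union.
|A + B| = |A| + |B| = 17 + 9 = 26

26


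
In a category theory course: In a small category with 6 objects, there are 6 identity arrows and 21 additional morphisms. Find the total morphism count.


Each object has an identity morphism, giving 6 identities.
Adding the 21 non-identity morphisms:
Total = 6 + 21 = 27

27


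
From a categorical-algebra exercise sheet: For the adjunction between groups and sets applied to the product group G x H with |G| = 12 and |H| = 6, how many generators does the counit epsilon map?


The counit epsilon_K: F(U(K)) -> K of the Free-Forgetful adjunction
maps |K| generators of F(U(K)) into K. For K = G x H (the product group),
|G x H| = |G| * |H|.
Total generators mapped = 12 * 6 = 72.

72


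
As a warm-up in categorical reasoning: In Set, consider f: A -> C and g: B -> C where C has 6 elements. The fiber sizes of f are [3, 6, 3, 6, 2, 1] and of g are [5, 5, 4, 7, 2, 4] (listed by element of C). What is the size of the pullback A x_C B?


The pullback A x_C B consists of pairs (a, b) with f(a) = g(b).
For each element c in C, the fiber product has |f^-1(c)| * |g^-1(c)| elements.
Summing over C: 3 * 5 + 6 * 5 + 3 * 4 + 6 * 7 + 2 * 2 + 1 * 4
= 15 + 30 + 12 + 42 + 4 + 4 = 107

107


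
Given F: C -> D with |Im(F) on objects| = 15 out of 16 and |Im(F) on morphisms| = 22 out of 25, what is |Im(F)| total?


The image of F consists of distinct objects and distinct morphisms.
|Im(F)| on objects = 15
|Im(F)| on morphisms = 22
Total image cardinality = 15 + 22 = 37

37


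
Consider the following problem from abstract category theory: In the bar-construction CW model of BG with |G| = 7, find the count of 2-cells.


In the bar-construction CW model of BG, the n-cells are indexed by
n-tuples [g_1|...|g_n] of non-identity elements of G (degenerate
simplices with some g_i = e do not contribute cells), so there are
(|G| - 1)^n n-cells.
For dim = 2 with |G| = 7:
cells = (7 - 1)^2 = 6^2 = 36

36


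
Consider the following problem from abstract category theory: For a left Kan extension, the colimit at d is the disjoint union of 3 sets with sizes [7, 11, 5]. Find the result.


Pointwise, the left Kan extension (Lan_F H)(d) is the colimit, indexed
by the comma category (F downarrow d), of H composed with the
projection (F downarrow d) -> C. Here that colimit is given
as a coproduct (disjoint union) of sets, so its cardinality is the
sum of the sizes of the summands.
Coproduct of sets with sizes: 7 + 11 + 5
= 23

23


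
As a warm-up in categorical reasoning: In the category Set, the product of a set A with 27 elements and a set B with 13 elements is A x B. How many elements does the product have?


In Set, the product A x B is the Cartesian product.
By the universal property, |A x B| = |A| * |B|.
|A x B| = 27 * 13 = 351

351


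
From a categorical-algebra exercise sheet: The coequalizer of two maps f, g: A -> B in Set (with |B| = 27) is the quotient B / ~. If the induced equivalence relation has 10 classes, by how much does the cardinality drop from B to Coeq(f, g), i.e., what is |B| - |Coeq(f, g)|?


The coequalizer Coeq(f, g) = B / ~ has one element per equivalence class.
|B| = 27, |Coeq(f, g)| = 10.
|B| - |Coeq(f, g)| = 27 - 10 = 17.

17


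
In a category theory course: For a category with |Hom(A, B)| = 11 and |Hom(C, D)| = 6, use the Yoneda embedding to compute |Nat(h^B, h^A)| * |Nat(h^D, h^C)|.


By the Yoneda lemma, Nat(h^B, h^A) is isomorphic to Hom(A, B),
so |Nat(h^B, h^A)| = |Hom(A, B)| and |Nat(h^D, h^C)| = |Hom(C, D)|.
|Hom(A, B)| = 11, |Hom(C, D)| = 6.
|Nat(h^B, h^A) x Nat(h^D, h^C)| = 11 * 6 = 66

66


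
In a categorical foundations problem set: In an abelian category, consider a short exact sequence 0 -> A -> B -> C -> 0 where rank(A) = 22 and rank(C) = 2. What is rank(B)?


For a short exact sequence 0 -> A -> B -> C -> 0,
rank is additive: rank(B) = rank(A) + rank(C).
rank(B) = 22 + 2 = 24

24


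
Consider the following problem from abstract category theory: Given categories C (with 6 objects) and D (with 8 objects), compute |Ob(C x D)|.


The product category C x D has objects that are pairs (c, d).
Number of pairs = |Ob(C)| * |Ob(D)| = 6 * 8 = 48

48


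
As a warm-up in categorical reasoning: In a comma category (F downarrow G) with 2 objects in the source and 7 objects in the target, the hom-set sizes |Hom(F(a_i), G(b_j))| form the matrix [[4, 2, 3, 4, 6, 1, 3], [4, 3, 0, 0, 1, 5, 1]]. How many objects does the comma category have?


Objects of (F downarrow G) are triples (a, b, h: F(a)->G(b)).
The count equals the sum of all entries in the hom-matrix.
sum(row 0) = 23
sum(row 1) = 14
Grand total = 37

37


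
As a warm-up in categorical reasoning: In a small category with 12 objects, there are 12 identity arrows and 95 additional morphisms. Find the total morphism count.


Each object has an identity morphism, giving 12 identities.
Adding the 95 non-identity morphisms:
Total = 12 + 95 = 107

107


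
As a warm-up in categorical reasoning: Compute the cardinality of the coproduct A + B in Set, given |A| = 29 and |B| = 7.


In Set, the coproduct A + B is the disjoint union.
|A + B| = |A| + |B| = 29 + 7 = 36

36


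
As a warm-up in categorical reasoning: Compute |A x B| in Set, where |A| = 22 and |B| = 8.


In Set, the product A x B is the Cartesian product.
By the universal property, |A x B| = |A| * |B|.
|A x B| = 22 * 8 = 176

176


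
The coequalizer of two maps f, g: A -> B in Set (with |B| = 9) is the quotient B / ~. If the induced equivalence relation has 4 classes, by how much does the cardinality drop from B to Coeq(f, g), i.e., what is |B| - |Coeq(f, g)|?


The coequalizer Coeq(f, g) = B / ~ has one element per equivalence class.
|B| = 9, |Coeq(f, g)| = 4.
|B| - |Coeq(f, g)| = 9 - 4 = 5.

5


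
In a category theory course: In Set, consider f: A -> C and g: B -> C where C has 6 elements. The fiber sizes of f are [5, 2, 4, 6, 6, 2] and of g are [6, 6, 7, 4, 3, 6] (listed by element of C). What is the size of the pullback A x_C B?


The pullback A x_C B consists of pairs (a, b) with f(a) = g(b).
For each element c in C, the fiber product has |f^-1(c)| * |g^-1(c)| elements.
Summing over C: 5 * 6 + 2 * 6 + 4 * 7 + 6 * 4 + 6 * 3 + 2 * 6
= 30 + 12 + 28 + 24 + 18 + 12 = 124

124


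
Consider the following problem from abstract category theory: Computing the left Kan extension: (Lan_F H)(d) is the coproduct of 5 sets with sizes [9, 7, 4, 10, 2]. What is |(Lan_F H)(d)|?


Pointwise, the left Kan extension (Lan_F H)(d) is the colimit, indexed
by the comma category (F downarrow d), of H composed with the
projection (F downarrow d) -> C. Here that colimit is given
as a coproduct (disjoint union) of sets, so its cardinality is the
sum of the sizes of the summands.
Coproduct of sets with sizes: 9 + 7 + 4 + 10 + 2
= 32

32


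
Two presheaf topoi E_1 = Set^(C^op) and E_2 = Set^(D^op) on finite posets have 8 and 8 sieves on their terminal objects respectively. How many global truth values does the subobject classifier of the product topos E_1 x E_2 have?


In a product of presheaf topoi E_1 x E_2, the subobject classifier
is Omega = Omega_1 x Omega_2 (componentwise), so
|Omega(top)| = |Omega_1(top_1)| * |Omega_2(top_2)|.
= 8 * 8 = 64.

64


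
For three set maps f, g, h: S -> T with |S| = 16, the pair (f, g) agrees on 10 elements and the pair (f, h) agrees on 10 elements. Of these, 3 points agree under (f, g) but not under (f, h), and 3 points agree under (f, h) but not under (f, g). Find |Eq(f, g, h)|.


Eq(f, g, h) is the triple-agreement set: points in S where all three
maps take the same value. Using inclusion-exclusion on the pairwise data:
Pair (f, g) agrees on 10 points; pair (f, h) on 10 points.
Points agreeing under (f, g) but not (f, h) = 3; under (f, h) but not (f, g) = 3.
Triple-agreement = agreement-in-(f, g) minus points that agree under (f, g) but not (f, h):
|Eq(f, g, h)| = 10 - 3 = 7
(cross-check via (f, h): 10 - 3 = 7.)

7


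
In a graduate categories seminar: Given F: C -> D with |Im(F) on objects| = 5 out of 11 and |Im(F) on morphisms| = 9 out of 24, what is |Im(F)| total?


The image of F consists of distinct objects and distinct morphisms.
|Im(F)| on objects = 5
|Im(F)| on morphisms = 9
Total image cardinality = 5 + 9 = 14

14


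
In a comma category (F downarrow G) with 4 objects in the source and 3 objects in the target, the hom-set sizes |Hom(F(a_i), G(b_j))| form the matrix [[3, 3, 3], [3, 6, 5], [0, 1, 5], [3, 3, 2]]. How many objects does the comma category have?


Objects of (F downarrow G) are triples (a, b, h: F(a)->G(b)).
The count equals the sum of all entries in the hom-matrix.
sum(row 0) = 9
sum(row 1) = 14
sum(row 2) = 6
sum(row 3) = 8
Grand total = 37

37


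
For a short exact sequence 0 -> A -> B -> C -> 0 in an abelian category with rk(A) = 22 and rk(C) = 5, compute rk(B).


For a short exact sequence 0 -> A -> B -> C -> 0,
rank is additive: rank(B) = rank(A) + rank(C).
rank(B) = 22 + 5 = 27

27


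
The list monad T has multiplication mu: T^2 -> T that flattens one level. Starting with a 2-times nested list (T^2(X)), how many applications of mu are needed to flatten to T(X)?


Each application of mu: T^2 -> T removes one layer of nesting.
Starting at depth 2 (i.e., T^2(X)), we need to reach T(X).
Number of mu applications = 2 - 1 = 1

1


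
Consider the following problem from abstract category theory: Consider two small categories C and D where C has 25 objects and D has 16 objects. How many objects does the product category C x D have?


The product category C x D has objects that are pairs (c, d).
Number of pairs = |Ob(C)| * |Ob(D)| = 25 * 16 = 400

400


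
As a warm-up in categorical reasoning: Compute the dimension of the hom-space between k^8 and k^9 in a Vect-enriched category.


In Vect-enriched categories, Hom(k^n, k^m) is the space of m x n matrices.
dim(Hom(k^8, k^9)) = 9 * 8 = 72

72


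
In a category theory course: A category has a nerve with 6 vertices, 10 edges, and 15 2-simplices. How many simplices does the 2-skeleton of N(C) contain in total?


The 2-skeleton of the nerve N(C) consists of simplices in dimensions 0, 1, 2:
  |N(C)_0| = 6 (objects)
  |N(C)_1| = 10 (morphisms)
  |N(C)_2| = 15 (composable pairs)
Total = 6 + 10 + 15 = 31

31


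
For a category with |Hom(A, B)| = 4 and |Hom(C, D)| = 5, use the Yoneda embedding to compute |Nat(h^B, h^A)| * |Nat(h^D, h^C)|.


By the Yoneda lemma, Nat(h^B, h^A) is isomorphic to Hom(A, B),
so |Nat(h^B, h^A)| = |Hom(A, B)| and |Nat(h^D, h^C)| = |Hom(C, D)|.
|Hom(A, B)| = 4, |Hom(C, D)| = 5.
|Nat(h^B, h^A) x Nat(h^D, h^C)| = 4 * 5 = 20

20


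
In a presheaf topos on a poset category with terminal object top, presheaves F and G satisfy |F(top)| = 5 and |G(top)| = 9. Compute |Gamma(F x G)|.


Global sections of a presheaf on a poset with terminal top satisfy
Gamma(H) ~ H(top). Presheaves admit pointwise products, so
(F x G)(top) = F(top) x G(top) (Cartesian product).
|Gamma(F x G)| = |F(top)| * |G(top)| = 5 * 9 = 45.

45


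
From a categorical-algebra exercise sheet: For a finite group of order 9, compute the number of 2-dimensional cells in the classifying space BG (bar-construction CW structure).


In the bar-construction CW model of BG, the n-cells are indexed by
n-tuples [g_1|...|g_n] of non-identity elements of G (degenerate
simplices with some g_i = e do not contribute cells), so there are
(|G| - 1)^n n-cells.
For dim = 2 with |G| = 9:
cells = (9 - 1)^2 = 8^2 = 64

64


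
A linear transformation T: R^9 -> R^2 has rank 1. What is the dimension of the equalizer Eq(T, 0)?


The equalizer of f and the zero map is ker(f).
By the rank-nullity theorem: dim(ker(f)) = dim(domain) - rank(f).
dim(ker(f)) = 9 - 1 = 8

8


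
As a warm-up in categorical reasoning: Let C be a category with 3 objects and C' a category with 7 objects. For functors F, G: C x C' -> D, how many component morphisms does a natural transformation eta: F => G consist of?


A natural transformation eta: F => G assigns one component morphism per
object of the domain category.
The domain is the product category C x C', so
|Ob(C x C')| = |Ob(C)| * |Ob(C')| = 3 * 7 = 21.
Therefore eta has 21 component morphisms.

21


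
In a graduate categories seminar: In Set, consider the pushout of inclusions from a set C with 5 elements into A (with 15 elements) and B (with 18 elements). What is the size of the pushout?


The pushout A +_C B identifies the images of C in A and B.
|A +_C B| = |A| + |B| - |C| (for injections).
= 15 + 18 - 5 = 28

28


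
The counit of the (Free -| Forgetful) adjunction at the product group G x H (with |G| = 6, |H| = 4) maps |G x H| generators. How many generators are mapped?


The counit epsilon_K: F(U(K)) -> K of the Free-Forgetful adjunction
maps |K| generators of F(U(K)) into K. For K = G x H (the product group),
|G x H| = |G| * |H|.
Total generators mapped = 6 * 4 = 24.

24


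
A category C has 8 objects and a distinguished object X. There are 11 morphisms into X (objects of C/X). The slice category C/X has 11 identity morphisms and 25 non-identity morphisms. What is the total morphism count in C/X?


In the slice category C/X, objects are morphisms to X.
Identity morphisms: 11 (one per object of C/X).
Non-identity morphisms: 25.
Total = 11 + 25 = 36

36


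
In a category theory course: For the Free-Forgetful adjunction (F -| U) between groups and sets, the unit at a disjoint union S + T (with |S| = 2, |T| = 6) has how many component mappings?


The unit eta_X: X -> U(F(X)) of the Free-Forgetful adjunction
maps each element of X to a generator of F(X). For X = S + T (disjoint
union in Set), |S + T| = |S| + |T|.
Total mappings = 2 + 6 = 8.

8


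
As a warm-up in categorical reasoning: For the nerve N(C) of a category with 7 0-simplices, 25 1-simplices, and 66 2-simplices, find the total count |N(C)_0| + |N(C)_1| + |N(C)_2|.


The 2-skeleton of the nerve N(C) consists of simplices in dimensions 0, 1, 2:
  |N(C)_0| = 7 (objects)
  |N(C)_1| = 25 (morphisms)
  |N(C)_2| = 66 (composable pairs)
Total = 7 + 25 + 66 = 98

98


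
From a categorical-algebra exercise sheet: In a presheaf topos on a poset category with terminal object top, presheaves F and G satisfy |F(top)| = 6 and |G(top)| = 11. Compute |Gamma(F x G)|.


Global sections of a presheaf on a poset with terminal top satisfy
Gamma(H) ~ H(top). Presheaves admit pointwise products, so
(F x G)(top) = F(top) x G(top) (Cartesian product).
|Gamma(F x G)| = |F(top)| * |G(top)| = 6 * 11 = 66.

66


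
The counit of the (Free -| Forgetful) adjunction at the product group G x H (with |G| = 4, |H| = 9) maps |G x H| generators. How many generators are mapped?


The counit epsilon_K: F(U(K)) -> K of the Free-Forgetful adjunction
maps |K| generators of F(U(K)) into K. For K = G x H (the product group),
|G x H| = |G| * |H|.
Total generators mapped = 4 * 9 = 36.

36
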